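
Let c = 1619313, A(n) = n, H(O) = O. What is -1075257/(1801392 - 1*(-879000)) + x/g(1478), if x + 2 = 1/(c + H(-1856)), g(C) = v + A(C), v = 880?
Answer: -684943650003773/1703819589635592 ≈ -0.40200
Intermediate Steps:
g(C) = 880 + C
x = -3234913/1617457 (x = -2 + 1/(1619313 - 1856) = -2 + 1/1617457 = -3234913/1617457 ≈ -2.0000)
-1075257/(1801392 - 1*(-879000)) + x/g(1478) = -1075257/(1801392 - 1*(-879000)) - 3234913/(1617457*(880 + 1478)) = -1075257/(1801392 + 879000) - 3234913/1617457/2358 = -1075257/2680392 - 3234913/1617457*1/2358 = -1075257*1/2680392 - 3234913/3813963606 = -358419/893464 - 3234913/3813963606 = -684943650003773/1703819589635592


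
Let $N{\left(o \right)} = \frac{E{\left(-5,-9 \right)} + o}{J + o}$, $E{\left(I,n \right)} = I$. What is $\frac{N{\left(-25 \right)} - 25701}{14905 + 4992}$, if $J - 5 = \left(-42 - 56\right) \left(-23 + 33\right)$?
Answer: $- \frac{2570097}{1989700} \approx -1.2917$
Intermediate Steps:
$J = -975$ ($J = 5 + \left(-42 - 56\right) \left(-23 + 33\right) = 5 - 980 = -975$)
$N{\left(o \right)} = \frac{-5 + o}{-975 + o}$
$\frac{N{\left(-25 \right)} - 25701}{14905 + 4992} = \frac{\frac{-5 - 25}{-975 - 25} - 25701}{14905 + 4992} = \frac{\frac{1}{-1000} \left(-30\right) - 25701}{19897} = \left(\left(- \frac{1}{1000}\right) \left(-30\right) - 25701\right) \frac{1}{19897} = \left(\frac{3}{100} - 25701\right) \frac{1}{19897} = \left(- \frac{2570097}{100}\right) \frac{1}{19897} = - \frac{2570097}{1989700}$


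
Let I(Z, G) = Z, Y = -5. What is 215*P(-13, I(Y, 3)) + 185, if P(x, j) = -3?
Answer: -460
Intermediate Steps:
215*P(-13, I(Y, 3)) + 185 = 215*(-3) + 185 = -645 + 185 = -460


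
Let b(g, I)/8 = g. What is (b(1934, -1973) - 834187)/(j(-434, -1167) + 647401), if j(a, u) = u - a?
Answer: -272905/215556 ≈ -1.2661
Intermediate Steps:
b(g, I) = 8*g
(b(1934, -1973) - 834187)/(j(-434, -1167) + 647401) = (8*1934 - 834187)/((-1167 - 1*(-434)) + 647401) = (15472 - 834187)/((-1167 + 434) + 647401) = -818715/(-733 + 647401) = -818715/646668 = -818715*1/646668 = -272905/215556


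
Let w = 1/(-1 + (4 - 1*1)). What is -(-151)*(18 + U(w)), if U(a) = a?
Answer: 5587/2 ≈ 2793.5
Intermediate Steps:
w = ½ (w = 1/(-1 + (4 - 1)) = 1/(-1 + 3) = 1/2 = ½ ≈ 0.50000)
-(-151)*(18 + U(w)) = -(-151)*(18 + ½) = -(-151)*37/2 = -1*(-5587/2) = 5587/2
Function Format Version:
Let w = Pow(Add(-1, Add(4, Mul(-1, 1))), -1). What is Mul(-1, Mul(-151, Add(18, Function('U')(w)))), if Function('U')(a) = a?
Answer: Rational(5587, 2) ≈ 2793.5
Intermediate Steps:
w = Rational(1, 2) (w = Pow(Add(-1, Add(4, -1)), -1) = Pow(Add(-1, 3), -1) = Pow(2, -1) = Rational(1, 2) ≈ 0.50000)
Mul(-1, Mul(-151, Add(18, Function('U')(w)))) = Mul(-1, Mul(-151, Add(18, Rational(1, 2)))) = Mul(-1, Mul(-151, Rational(37, 2))) = Mul(-1, Rational(-5587, 2)) = Rational(5587, 2)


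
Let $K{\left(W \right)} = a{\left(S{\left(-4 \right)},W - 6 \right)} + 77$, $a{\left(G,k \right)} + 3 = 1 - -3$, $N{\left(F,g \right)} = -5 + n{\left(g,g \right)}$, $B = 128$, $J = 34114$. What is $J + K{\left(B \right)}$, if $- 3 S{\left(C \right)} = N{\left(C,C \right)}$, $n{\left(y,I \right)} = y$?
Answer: $34192$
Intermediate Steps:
$N{\left(F,g \right)} = -5 + g$
$S{\left(C \right)} = \frac{5}{3} - \frac{C}{3}$ ($S{\left(C \right)} = - \frac{-5 + C}{3} = \frac{5}{3} - \frac{C}{3}$)
$a{\left(G,k \right)} = 1$ ($a{\left(G,k \right)} = -3 + \left(1 - -3\right) = -3 + \left(1 + 3\right) = -3 + 4 = 1$)
$K{\left(W \right)} = 78$ ($K{\left(W \right)} = 1 + 77 = 78$)
$J + K{\left(B \right)} = 34114 + 78 = 34192$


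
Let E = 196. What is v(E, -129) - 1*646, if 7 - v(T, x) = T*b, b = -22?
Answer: 3673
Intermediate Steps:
v(T, x) = 7 + 22*T (v(T, x) = 7 - T*(-22) = 7 - (-22)*T = 7 + 22*T)
v(E, -129) - 1*646 = (7 + 22*196) - 1*646 = (7 + 4312) - 646 = 4319 - 646 = 3673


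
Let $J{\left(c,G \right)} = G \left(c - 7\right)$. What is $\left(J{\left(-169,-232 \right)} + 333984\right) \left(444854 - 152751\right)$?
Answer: $109484878048$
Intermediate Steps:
$J{\left(c,G \right)} = G \left(-7 + c\right)$
$\left(J{\left(-169,-232 \right)} + 333984\right) \left(444854 - 152751\right) = \left(- 232 \left(-7 - 169\right) + 333984\right) \left(444854 - 152751\right) = \left(\left(-232\right) \left(-176\right) + 333984\right) 292103 = \left(40832 + 333984\right) 292103 = 374816 \cdot 292103 = 109484878048$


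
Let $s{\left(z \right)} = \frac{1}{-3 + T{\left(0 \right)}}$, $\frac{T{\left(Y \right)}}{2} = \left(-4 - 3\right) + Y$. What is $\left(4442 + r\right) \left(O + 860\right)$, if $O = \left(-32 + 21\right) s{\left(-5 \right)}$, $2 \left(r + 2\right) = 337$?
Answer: $\frac{134853927}{34} \approx 3.9663 \cdot 10^{6}$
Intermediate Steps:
$T{\left(Y \right)} = -14 + 2 Y$ ($T{\left(Y \right)} = 2 \left(\left(-4 - 3\right) + Y\right) = 2 \left(-7 + Y\right) = -14 + 2 Y$)
$r = \frac{333}{2}$ ($r = -2 + \frac{1}{2} \cdot 337 = -2 + \frac{337}{2} = \frac{333}{2} \approx 166.5$)
$s{\left(z \right)} = - \frac{1}{17}$ ($s{\left(z \right)} = \frac{1}{-3 + \left(-14 + 2 \cdot 0\right)} = \frac{1}{-3 + \left(-14 + 0\right)} = \frac{1}{-3 - 14} = \frac{1}{-17} = - \frac{1}{17}$)
$O = \frac{11}{17}$ ($O = \left(-32 + 21\right) \left(- \frac{1}{17}\right) = \left(-11\right) \left(- \frac{1}{17}\right) = \frac{11}{17} \approx 0.64706$)
$\left(4442 + r\right) \left(O + 860\right) = \left(4442 + \frac{333}{2}\right) \left(\frac{11}{17} + 860\right) = \frac{9217}{2} \cdot \frac{14631}{17} = \frac{134853927}{34}$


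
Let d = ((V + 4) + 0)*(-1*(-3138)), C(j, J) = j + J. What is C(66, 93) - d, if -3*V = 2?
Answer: -10301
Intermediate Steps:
V = -⅔ (V = -⅓*2 = -⅔ ≈ -0.66667)
C(j, J) = J + j
d = 10460 (d = ((-⅔ + 4) + 0)*(-1*(-3138)) = (10/3 + 0)*3138 = (10/3)*3138 = 10460)
C(66, 93) - d = (93 + 66) - 1*10460 = 159 - 10460 = -10301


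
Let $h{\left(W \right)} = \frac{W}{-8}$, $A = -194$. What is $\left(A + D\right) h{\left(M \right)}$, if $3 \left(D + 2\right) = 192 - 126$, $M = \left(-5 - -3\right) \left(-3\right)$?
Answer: $\frac{261}{2} \approx 130.5$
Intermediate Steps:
$M = 6$ ($M = \left(-5 + 3\right) \left(-3\right) = \left(-2\right) \left(-3\right) = 6$)
$D = 20$ ($D = -2 + \frac{192 - 126}{3} = -2 + \frac{1}{3} \cdot 66 = -2 + 22 = 20$)
$h{\left(W \right)} = - \frac{W}{8}$ ($h{\left(W \right)} = W \left(- \frac{1}{8}\right) = - \frac{W}{8}$)
$\left(A + D\right) h{\left(M \right)} = \left(-194 + 20\right) \left(\left(- \frac{1}{8}\right) 6\right) = \left(-174\right) \left(- \frac{3}{4}\right) = \frac{261}{2}$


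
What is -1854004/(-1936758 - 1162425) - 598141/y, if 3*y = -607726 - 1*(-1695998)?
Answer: -3543584615321/3372754081776 ≈ -1.0506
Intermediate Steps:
y = 1088272/3 (y = (-607726 - 1*(-1695998))/3 = (-607726 + 1695998)/3 = (1/3)*1088272 = 1088272/3 ≈ 3.6276e+5)
-1854004/(-1936758 - 1162425) - 598141/y = -1854004/(-1936758 - 1162425) - 598141/1088272/3 = -1854004/(-3099183) - 598141*3/1088272 = -1854004*(-1/3099183) - 1794423/1088272 = 1854004/3099183 - 1794423/1088272 = -3543584615321/3372754081776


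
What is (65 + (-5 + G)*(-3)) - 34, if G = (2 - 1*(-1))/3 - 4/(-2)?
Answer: 37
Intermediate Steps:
G = 3 (G = (2 + 1)*(1/3) - 4*(-1/2) = 3*(1/3) + 2 = 1 + 2 = 3)
(65 + (-5 + G)*(-3)) - 34 = (65 + (-5 + 3)*(-3)) - 34 = (65 - 2*(-3)) - 34 = (65 + 6) - 34 = 71 - 34 = 37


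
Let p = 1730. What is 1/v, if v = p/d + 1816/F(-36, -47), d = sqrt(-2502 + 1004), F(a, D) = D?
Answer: -31964324/2887876097 + 1910785*I*sqrt(1498)/5775752194 ≈ -0.011068 + 0.012804*I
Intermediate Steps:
d = I*sqrt(1498) (d = sqrt(-1498) = I*sqrt(1498) ≈ 38.704*I)
v = -1816/47 - 865*I*sqrt(1498)/749 (v = 1730/((I*sqrt(1498))) + 1816/(-47) = 1730*(-I*sqrt(1498)/1498) + 1816*(-1/47) = -865*I*sqrt(1498)/749 - 1816/47 = -1816/47 - 865*I*sqrt(1498)/749 ≈ -38.638 - 44.698*I)
1/v = 1/(-1816/47 - 865*I*sqrt(1498)/749)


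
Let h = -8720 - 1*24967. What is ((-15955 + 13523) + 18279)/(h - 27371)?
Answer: -15847/61058 ≈ -0.25954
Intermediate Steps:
h = -33687 (h = -8720 - 24967 = -33687)
((-15955 + 13523) + 18279)/(h - 27371) = ((-15955 + 13523) + 18279)/(-33687 - 27371) = (-2432 + 18279)/(-61058) = 15847*(-1/61058) = -15847/61058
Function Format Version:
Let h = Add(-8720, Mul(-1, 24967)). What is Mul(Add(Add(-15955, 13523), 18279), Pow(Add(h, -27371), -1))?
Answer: Rational(-15847, 61058) ≈ -0.25954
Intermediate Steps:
h = -33687 (h = Add(-8720, -24967) = -33687)
Mul(Add(Add(-15955, 13523), 18279), Pow(Add(h, -27371), -1)) = Mul(Add(Add(-15955, 13523), 18279), Pow(Add(-33687, -27371), -1)) = Mul(Add(-2432, 18279), Pow(-61058, -1)) = Mul(15847, Rational(-1, 61058)) = Rational(-15847, 61058)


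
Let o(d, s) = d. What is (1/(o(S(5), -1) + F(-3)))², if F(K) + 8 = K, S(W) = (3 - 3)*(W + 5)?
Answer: 1/121 ≈ 0.0082645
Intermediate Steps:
S(W) = 0 (S(W) = 0*(5 + W) = 0)
F(K) = -8 + K
(1/(o(S(5), -1) + F(-3)))² = (1/(0 + (-8 - 3)))² = (1/(0 - 11))² = (1/(-11))² = (-1/11)² = 1/121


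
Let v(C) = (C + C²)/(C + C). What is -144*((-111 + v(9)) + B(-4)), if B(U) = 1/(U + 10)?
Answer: 15240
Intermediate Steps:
B(U) = 1/(10 + U)
v(C) = (C + C²)/(2*C) (v(C) = (C + C²)/((2*C)) = (C + C²)*(1/(2*C)) = (C + C²)/(2*C))
-144*((-111 + v(9)) + B(-4)) = -144*((-111 + (½ + (½)*9)) + 1/(10 - 4)) = -144*((-111 + (½ + 9/2)) + 1/6) = -144*((-111 + 5) + ⅙) = -144*(-106 + ⅙) = -144*(-635/6) = 15240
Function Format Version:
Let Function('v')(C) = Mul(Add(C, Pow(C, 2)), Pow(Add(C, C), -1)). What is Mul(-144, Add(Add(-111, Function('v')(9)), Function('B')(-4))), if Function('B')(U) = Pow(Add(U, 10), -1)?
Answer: 15240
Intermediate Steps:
Function('B')(U) = Pow(Add(10, U), -1)
Function('v')(C) = Mul(Rational(1, 2), Pow(C, -1), Add(C, Pow(C, 2))) (Function('v')(C) = Mul(Add(C, Pow(C, 2)), Pow(Mul(2, C), -1)) = Mul(Add(C, Pow(C, 2)), Mul(Rational(1, 2), Pow(C, -1))) = Mul(Rational(1, 2), Pow(C, -1), Add(C, Pow(C, 2))))
Mul(-144, Add(Add(-111, Function('v')(9)), Function('B')(-4))) = Mul(-144, Add(Add(-111, Add(Rational(1, 2), Mul(Rational(1, 2), 9))), Pow(Add(10, -4), -1))) = Mul(-144, Add(Add(-111, Add(Rational(1, 2), Rational(9, 2))), Pow(6, -1))) = Mul(-144, Add(Add(-111, 5), Rational(1, 6))) = Mul(-144, Add(-106, Rational(1, 6))) = Mul(-144, Rational(-635, 6)) = 15240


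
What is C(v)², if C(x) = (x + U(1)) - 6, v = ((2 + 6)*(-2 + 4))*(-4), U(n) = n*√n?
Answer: 4761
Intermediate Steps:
U(n) = n^(3/2)
v = -64 (v = (8*2)*(-4) = 16*(-4) = -64)
C(x) = -5 + x (C(x) = (x + 1^(3/2)) - 6 = (x + 1) - 6 = (1 + x) - 6 = -5 + x)
C(v)² = (-5 - 64)² = (-69)² = 4761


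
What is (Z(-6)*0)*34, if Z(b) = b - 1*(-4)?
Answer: 0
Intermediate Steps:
Z(b) = 4 + b (Z(b) = b + 4 = 4 + b)
(Z(-6)*0)*34 = ((4 - 6)*0)*34 = -2*0*34 = 0*34 = 0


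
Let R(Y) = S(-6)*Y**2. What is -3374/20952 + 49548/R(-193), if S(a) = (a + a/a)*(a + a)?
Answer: -270939911/1951102620 ≈ -0.13886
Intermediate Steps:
S(a) = 2*a*(1 + a) (S(a) = (a + 1)*(2*a) = (1 + a)*(2*a) = 2*a*(1 + a))
R(Y) = 60*Y**2 (R(Y) = (2*(-6)*(1 - 6))*Y**2 = (2*(-6)*(-5))*Y**2 = 60*Y**2)
-3374/20952 + 49548/R(-193) = -3374/20952 + 49548/((60*(-193)**2)) = -3374*1/20952 + 49548/((60*37249)) = -1687/10476 + 49548/2234940 = -1687/10476 + 49548*(1/2234940) = -1687/10476 + 4129/186245 = -270939911/1951102620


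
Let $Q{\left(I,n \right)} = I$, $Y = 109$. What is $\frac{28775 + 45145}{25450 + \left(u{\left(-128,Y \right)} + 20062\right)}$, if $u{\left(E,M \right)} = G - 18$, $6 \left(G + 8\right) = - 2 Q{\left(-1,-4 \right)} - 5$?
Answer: $\frac{147840}{90971} \approx 1.6251$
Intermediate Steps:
$G = - \frac{17}{2}$ ($G = -8 + \frac{\left(-2\right) \left(-1\right) - 5}{6} = -8 + \frac{2 - 5}{6} = -8 + \frac{1}{6} \left(-3\right) = -8 - \frac{1}{2} = - \frac{17}{2} \approx -8.5$)
$u{\left(E,M \right)} = - \frac{53}{2}$ ($u{\left(E,M \right)} = - \frac{17}{2} - 18 = - \frac{53}{2}$)
$\frac{28775 + 45145}{25450 + \left(u{\left(-128,Y \right)} + 20062\right)} = \frac{28775 + 45145}{25450 + \left(- \frac{53}{2} + 20062\right)} = \frac{73920}{25450 + \frac{40071}{2}} = \frac{73920}{\frac{90971}{2}} = 73920 \cdot \frac{2}{90971} = \frac{147840}{90971}$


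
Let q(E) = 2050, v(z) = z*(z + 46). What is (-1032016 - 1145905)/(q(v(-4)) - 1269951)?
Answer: 2177921/1267901 ≈ 1.7177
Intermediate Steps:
v(z) = z*(46 + z)
(-1032016 - 1145905)/(q(v(-4)) - 1269951) = (-1032016 - 1145905)/(2050 - 1269951) = -2177921/(-1267901) = -2177921*(-1/1267901) = 2177921/1267901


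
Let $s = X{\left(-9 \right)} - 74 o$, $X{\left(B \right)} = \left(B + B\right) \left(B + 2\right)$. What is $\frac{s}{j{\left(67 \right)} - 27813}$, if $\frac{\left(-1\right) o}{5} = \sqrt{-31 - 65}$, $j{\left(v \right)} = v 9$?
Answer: $- \frac{21}{4535} - \frac{148 i \sqrt{6}}{2721} \approx -0.0046306 - 0.13323 i$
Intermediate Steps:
$j{\left(v \right)} = 9 v$
$o = - 20 i \sqrt{6}$ ($o = - 5 \sqrt{-31 - 65} = - 5 \sqrt{-96} = - 5 \cdot 4 i \sqrt{6} = - 20 i \sqrt{6} \approx - 48.99 i$)
$X{\left(B \right)} = 2 B \left(2 + B\right)$
$s = 126 + 1480 i \sqrt{6}$ ($s = 2 \left(-9\right) \left(2 - 9\right) - 74 \left(- 20 i \sqrt{6}\right) = 2 \left(-9\right) \left(-7\right) + 1480 i \sqrt{6} = 126 + 1480 i \sqrt{6} \approx 126.0 + 3625.2 i$)
$\frac{s}{j{\left(67 \right)} - 27813} = \frac{126 + 1480 i \sqrt{6}}{9 \cdot 67 - 27813} = \frac{126 + 1480 i \sqrt{6}}{603 - 27813} = \frac{126 + 1480 i \sqrt{6}}{-27210} = \left(126 + 1480 i \sqrt{6}\right) \left(- \frac{1}{27210}\right) = - \frac{21}{4535} - \frac{148 i \sqrt{6}}{2721}$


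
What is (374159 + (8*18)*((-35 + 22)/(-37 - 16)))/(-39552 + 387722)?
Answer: 19832299/18453010 ≈ 1.0747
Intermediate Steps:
(374159 + (8*18)*((-35 + 22)/(-37 - 16)))/(-39552 + 387722) = (374159 + 144*(-13/(-53)))/348170 = (374159 + 144*(-13*(-1/53)))*(1/348170) = (374159 + 144*(13/53))*(1/348170) = (374159 + 1872/53)*(1/348170) = (19832299/53)*(1/348170) = 19832299/18453010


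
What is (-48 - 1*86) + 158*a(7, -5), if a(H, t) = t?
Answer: -924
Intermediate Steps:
(-48 - 1*86) + 158*a(7, -5) = (-48 - 1*86) + 158*(-5) = (-48 - 86) - 790 = -134 - 790 = -924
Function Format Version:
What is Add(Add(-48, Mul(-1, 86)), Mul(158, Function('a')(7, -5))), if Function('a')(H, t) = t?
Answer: -924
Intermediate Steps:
Add(Add(-48, Mul(-1, 86)), Mul(158, Function('a')(7, -5))) = Add(Add(-48, Mul(-1, 86)), Mul(158, -5)) = Add(Add(-48, -86), -790) = Add(-134, -790) = -924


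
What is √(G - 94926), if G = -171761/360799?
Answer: I*√12357141201330365/360799 ≈ 308.1*I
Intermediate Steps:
G = -171761/360799 (G = -171761*1/360799 = -171761/360799 ≈ -0.47606)
√(G - 94926) = √(-171761/360799 - 94926) = √(-34249377635/360799) = I*√12357141201330365/360799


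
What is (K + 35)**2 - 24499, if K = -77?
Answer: -22735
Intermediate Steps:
(K + 35)**2 - 24499 = (-77 + 35)**2 - 24499 = (-42)**2 - 24499 = 1764 - 24499 = -22735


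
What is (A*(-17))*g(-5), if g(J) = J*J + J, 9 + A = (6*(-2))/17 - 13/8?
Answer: 7705/2 ≈ 3852.5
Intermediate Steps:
A = -1541/136 (A = -9 + ((6*(-2))/17 - 13/8) = -9 + (-12*1/17 - 13*1/8) = -9 + (-12/17 - 13/8) = -9 - 317/136 = -1541/136 ≈ -11.331)
g(J) = J + J**2 (g(J) = J**2 + J = J + J**2)
(A*(-17))*g(-5) = (-1541/136*(-17))*(-5*(1 - 5)) = 1541*(-5*(-4))/8 = (1541/8)*20 = 7705/2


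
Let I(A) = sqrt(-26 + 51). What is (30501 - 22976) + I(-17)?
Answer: 7530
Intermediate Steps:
I(A) = 5 (I(A) = sqrt(25) = 5)
(30501 - 22976) + I(-17) = (30501 - 22976) + 5 = 7525 + 5 = 7530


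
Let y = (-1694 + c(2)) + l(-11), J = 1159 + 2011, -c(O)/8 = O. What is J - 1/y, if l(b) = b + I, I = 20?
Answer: 5392171/1701 ≈ 3170.0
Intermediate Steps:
c(O) = -8*O
J = 3170
l(b) = 20 + b (l(b) = b + 20 = 20 + b)
y = -1701 (y = (-1694 - 8*2) + (20 - 11) = (-1694 - 16) + 9 = -1710 + 9 = -1701)
J - 1/y = 3170 - 1/(-1701) = 3170 - 1*(-1/1701) = 3170 + 1/1701 = 5392171/1701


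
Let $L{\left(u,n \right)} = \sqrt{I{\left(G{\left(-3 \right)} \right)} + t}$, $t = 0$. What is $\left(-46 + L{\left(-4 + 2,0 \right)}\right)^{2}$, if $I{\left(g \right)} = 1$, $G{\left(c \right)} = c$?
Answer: $2025$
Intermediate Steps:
$L{\left(u,n \right)} = 1$ ($L{\left(u,n \right)} = \sqrt{1 + 0} = \sqrt{1} = 1$)
$\left(-46 + L{\left(-4 + 2,0 \right)}\right)^{2} = \left(-46 + 1\right)^{2} = \left(-45\right)^{2} = 2025$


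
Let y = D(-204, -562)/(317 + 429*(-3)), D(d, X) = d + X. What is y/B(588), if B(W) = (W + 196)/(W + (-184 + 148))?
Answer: 26427/47530 ≈ 0.55601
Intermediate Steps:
D(d, X) = X + d
B(W) = (196 + W)/(-36 + W) (B(W) = (196 + W)/(W - 36) = (196 + W)/(-36 + W))
y = 383/485 (y = (-562 - 204)/(317 + 429*(-3)) = -766/(317 - 1287) = -766/(-970) = -766*(-1/970) = 383/485 ≈ 0.78969)
y/B(588) = 383/(485*(((196 + 588)/(-36 + 588)))) = 383/(485*((784/552))) = 383/(485*(((1/552)*784))) = 383/(485*(98/69)) = (383/485)*(69/98) = 26427/47530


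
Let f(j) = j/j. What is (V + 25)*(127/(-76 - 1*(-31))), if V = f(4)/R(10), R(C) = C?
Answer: -31877/450 ≈ -70.838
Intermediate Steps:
f(j) = 1
V = ⅒ (V = 1/10 = 1*(⅒) = ⅒ ≈ 0.10000)
(V + 25)*(127/(-76 - 1*(-31))) = (⅒ + 25)*(127/(-76 - 1*(-31))) = 251*(127/(-76 + 31))/10 = 251*(127/(-45))/10 = 251*(127*(-1/45))/10 = (251/10)*(-127/45) = -31877/450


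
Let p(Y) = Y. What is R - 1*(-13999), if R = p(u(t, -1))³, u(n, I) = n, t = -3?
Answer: 13972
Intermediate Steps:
R = -27 (R = (-3)³ = -27)
R - 1*(-13999) = -27 - 1*(-13999) = -27 + 13999 = 13972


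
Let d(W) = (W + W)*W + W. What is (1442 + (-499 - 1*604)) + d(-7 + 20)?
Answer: 690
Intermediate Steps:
d(W) = W + 2*W² (d(W) = (2*W)*W + W = 2*W² + W = W + 2*W²)
(1442 + (-499 - 1*604)) + d(-7 + 20) = (1442 + (-499 - 1*604)) + (-7 + 20)*(1 + 2*(-7 + 20)) = (1442 + (-499 - 604)) + 13*(1 + 2*13) = (1442 - 1103) + 13*(1 + 26) = 339 + 13*27 = 339 + 351 = 690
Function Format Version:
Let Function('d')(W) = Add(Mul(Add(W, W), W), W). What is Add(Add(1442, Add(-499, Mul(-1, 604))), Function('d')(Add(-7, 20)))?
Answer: 690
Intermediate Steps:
Function('d')(W) = Add(W, Mul(2, Pow(W, 2))) (Function('d')(W) = Add(Mul(Mul(2, W), W), W) = Add(Mul(2, Pow(W, 2)), W) = Add(W, Mul(2, Pow(W, 2))))
Add(Add(1442, Add(-499, Mul(-1, 604))), Function('d')(Add(-7, 20))) = Add(Add(1442, Add(-499, Mul(-1, 604))), Mul(Add(-7, 20), Add(1, Mul(2, Add(-7, 20))))) = Add(Add(1442, Add(-499, -604)), Mul(13, Add(1, Mul(2, 13)))) = Add(Add(1442, -1103), Mul(13, Add(1, 26))) = Add(339, Mul(13, 27)) = Add(339, 351) = 690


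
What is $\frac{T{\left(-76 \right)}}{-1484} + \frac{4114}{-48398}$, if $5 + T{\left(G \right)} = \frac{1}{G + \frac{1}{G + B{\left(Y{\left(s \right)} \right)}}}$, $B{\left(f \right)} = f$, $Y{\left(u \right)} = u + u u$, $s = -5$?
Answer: $- \frac{1782633751}{21839210316} \approx -0.081625$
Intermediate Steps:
$Y{\left(u \right)} = u + u^{2}$
$T{\left(G \right)} = -5 + \frac{1}{G + \frac{1}{20 + G}}$ ($T{\left(G \right)} = -5 + \frac{1}{G + \frac{1}{G - 5 \left(1 - 5\right)}} = -5 + \frac{1}{G + \frac{1}{G - -20}} = -5 + \frac{1}{G + \frac{1}{G + 20}} = -5 + \frac{1}{G + \frac{1}{20 + G}}$)
$\frac{T{\left(-76 \right)}}{-1484} + \frac{4114}{-48398} = \frac{\frac{1}{1 + \left(-76\right)^{2} + 20 \left(-76\right)} \left(15 - -7524 - 5 \left(-76\right)^{2}\right)}{-1484} + \frac{4114}{-48398} = \frac{15 + 7524 - 28880}{1 + 5776 - 1520} \left(- \frac{1}{1484}\right) + 4114 \left(- \frac{1}{48398}\right) = \frac{15 + 7524 - 28880}{4257} \left(- \frac{1}{1484}\right) - \frac{2057}{24199} = \frac{1}{4257} \left(-21341\right) \left(- \frac{1}{1484}\right) - \frac{2057}{24199} = \left(- \frac{21341}{4257}\right) \left(- \frac{1}{1484}\right) - \frac{2057}{24199} = \frac{21341}{6317388} - \frac{2057}{24199} = - \frac{1782633751}{21839210316}$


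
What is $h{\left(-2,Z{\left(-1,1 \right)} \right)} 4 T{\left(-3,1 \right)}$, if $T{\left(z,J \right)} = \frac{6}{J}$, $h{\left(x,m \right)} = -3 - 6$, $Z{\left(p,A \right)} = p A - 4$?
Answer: $-216$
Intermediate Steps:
$Z{\left(p,A \right)} = -4 + A p$ ($Z{\left(p,A \right)} = A p - 4 = -4 + A p$)
$h{\left(x,m \right)} = -9$ ($h{\left(x,m \right)} = -3 - 6 = -9$)
$h{\left(-2,Z{\left(-1,1 \right)} \right)} 4 T{\left(-3,1 \right)} = \left(-9\right) 4 \cdot \frac{6}{1} = - 36 \cdot 6 \cdot 1 = \left(-36\right) 6 = -216$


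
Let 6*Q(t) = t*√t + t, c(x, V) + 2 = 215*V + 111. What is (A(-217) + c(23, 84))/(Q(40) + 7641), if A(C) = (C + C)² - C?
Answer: 4743281706/175455083 - 8269680*√10/175455083 ≈ 26.885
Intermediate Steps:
c(x, V) = 109 + 215*V (c(x, V) = -2 + (215*V + 111) = -2 + (111 + 215*V) = 109 + 215*V)
Q(t) = t/6 + t^(3/2)/6 (Q(t) = (t*√t + t)/6 = (t^(3/2) + t)/6 = (t + t^(3/2))/6 = t/6 + t^(3/2)/6)
A(C) = -C + 4*C² (A(C) = (2*C)² - C = 4*C² - C = -C + 4*C²)
(A(-217) + c(23, 84))/(Q(40) + 7641) = (-217*(-1 + 4*(-217)) + (109 + 215*84))/(((⅙)*40 + 40^(3/2)/6) + 7641) = (-217*(-1 - 868) + (109 + 18060))/((20/3 + (80*√10)/6) + 7641) = (-217*(-869) + 18169)/((20/3 + 40*√10/3) + 7641) = (188573 + 18169)/(22943/3 + 40*√10/3) = 206742/(22943/3 + 40*√10/3)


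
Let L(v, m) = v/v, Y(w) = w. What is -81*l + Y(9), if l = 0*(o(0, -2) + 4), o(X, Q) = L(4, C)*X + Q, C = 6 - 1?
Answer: 9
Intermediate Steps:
C = 5
L(v, m) = 1
o(X, Q) = Q + X (o(X, Q) = 1*X + Q = X + Q = Q + X)
l = 0 (l = 0*((-2 + 0) + 4) = 0*(-2 + 4) = 0*2 = 0)
-81*l + Y(9) = -81*0 + 9 = 0 + 9 = 9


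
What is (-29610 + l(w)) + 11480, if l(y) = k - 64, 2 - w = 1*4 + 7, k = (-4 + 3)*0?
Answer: -18194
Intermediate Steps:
k = 0 (k = -1*0 = 0)
w = -9 (w = 2 - (1*4 + 7) = 2 - (4 + 7) = 2 - 1*11 = 2 - 11 = -9)
l(y) = -64 (l(y) = 0 - 64 = -64)
(-29610 + l(w)) + 11480 = (-29610 - 64) + 11480 = -29674 + 11480 = -18194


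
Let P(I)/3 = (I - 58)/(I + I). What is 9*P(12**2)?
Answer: 129/16 ≈ 8.0625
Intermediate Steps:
P(I) = 3*(-58 + I)/(2*I) (P(I) = 3*((I - 58)/(I + I)) = 3*((-58 + I)/((2*I))) = 3*((-58 + I)*(1/(2*I))) = 3*((-58 + I)/(2*I)) = 3*(-58 + I)/(2*I))
9*P(12**2) = 9*(3/2 - 87/(12**2)) = 9*(3/2 - 87/144) = 9*(3/2 - 87*1/144) = 9*(3/2 - 29/48) = 9*(43/48) = 129/16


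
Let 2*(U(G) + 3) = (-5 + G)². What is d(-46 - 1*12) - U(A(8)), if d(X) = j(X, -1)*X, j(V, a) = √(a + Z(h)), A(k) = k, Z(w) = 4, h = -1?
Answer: -3/2 - 58*√3 ≈ -101.96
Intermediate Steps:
U(G) = -3 + (-5 + G)²/2
j(V, a) = √(4 + a) (j(V, a) = √(a + 4) = √(4 + a))
d(X) = X*√3 (d(X) = √(4 - 1)*X = √3*X = X*√3)
d(-46 - 1*12) - U(A(8)) = (-46 - 1*12)*√3 - (-3 + (-5 + 8)²/2) = (-46 - 12)*√3 - (-3 + (½)*3²) = -58*√3 - (-3 + (½)*9) = -58*√3 - (-3 + 9/2) = -58*√3 - 1*3/2 = -58*√3 - 3/2 = -3/2 - 58*√3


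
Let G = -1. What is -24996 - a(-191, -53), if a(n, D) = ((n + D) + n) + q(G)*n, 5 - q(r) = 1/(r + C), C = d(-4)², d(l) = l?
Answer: -354281/15 ≈ -23619.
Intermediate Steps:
C = 16 (C = (-4)² = 16)
q(r) = 5 - 1/(16 + r) (q(r) = 5 - 1/(r + 16) = 5 - 1/(16 + r))
a(n, D) = D + 104*n/15 (a(n, D) = ((n + D) + n) + ((79 + 5*(-1))/(16 - 1))*n = ((D + n) + n) + ((79 - 5)/15)*n = (D + 2*n) + ((1/15)*74)*n = (D + 2*n) + 74*n/15 = D + 104*n/15)
-24996 - a(-191, -53) = -24996 - (-53 + (104/15)*(-191)) = -24996 - (-53 - 19864/15) = -24996 - 1*(-20659/15) = -24996 + 20659/15 = -354281/15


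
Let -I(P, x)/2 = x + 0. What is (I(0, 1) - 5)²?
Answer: 49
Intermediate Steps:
I(P, x) = -2*x (I(P, x) = -2*(x + 0) = -2*x)
(I(0, 1) - 5)² = (-2*1 - 5)² = (-2 - 5)² = (-7)² = 49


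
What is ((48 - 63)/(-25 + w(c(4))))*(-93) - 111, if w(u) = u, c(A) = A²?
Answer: -266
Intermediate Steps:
((48 - 63)/(-25 + w(c(4))))*(-93) - 111 = ((48 - 63)/(-25 + 4²))*(-93) - 111 = -15/(-25 + 16)*(-93) - 111 = -15/(-9)*(-93) - 111 = -15*(-⅑)*(-93) - 111 = (5/3)*(-93) - 111 = -155 - 111 = -266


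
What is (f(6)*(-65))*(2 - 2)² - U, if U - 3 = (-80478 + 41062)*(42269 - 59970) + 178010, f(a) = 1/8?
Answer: -697880629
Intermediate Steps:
f(a) = ⅛ (f(a) = 1*(⅛) = ⅛)
U = 697880629 (U = 3 + ((-80478 + 41062)*(42269 - 59970) + 178010) = 3 + (-39416*(-17701) + 178010) = 3 + (697702616 + 178010) = 3 + 697880626 = 697880629)
(f(6)*(-65))*(2 - 2)² - U = ((⅛)*(-65))*(2 - 2)² - 1*697880629 = -65/8*0² - 697880629 = -65/8*0 - 697880629 = 0 - 697880629 = -697880629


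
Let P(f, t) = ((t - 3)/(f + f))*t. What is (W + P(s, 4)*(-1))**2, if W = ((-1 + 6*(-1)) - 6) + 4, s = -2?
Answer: 64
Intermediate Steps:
W = -9 (W = ((-1 - 6) - 6) + 4 = (-7 - 6) + 4 = -13 + 4 = -9)
P(f, t) = t*(-3 + t)/(2*f) (P(f, t) = ((-3 + t)/((2*f)))*t = ((-3 + t)*(1/(2*f)))*t = ((-3 + t)/(2*f))*t = t*(-3 + t)/(2*f))
(W + P(s, 4)*(-1))**2 = (-9 + ((1/2)*4*(-3 + 4)/(-2))*(-1))**2 = (-9 + ((1/2)*4*(-1/2)*1)*(-1))**2 = (-9 - 1*(-1))**2 = (-9 + 1)**2 = (-8)**2 = 64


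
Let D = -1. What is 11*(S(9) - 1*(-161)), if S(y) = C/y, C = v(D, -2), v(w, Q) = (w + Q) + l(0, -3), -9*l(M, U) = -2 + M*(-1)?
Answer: 143176/81 ≈ 1767.6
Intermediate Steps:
l(M, U) = 2/9 + M/9 (l(M, U) = -(-2 + M*(-1))/9 = -(-2 - M)/9 = 2/9 + M/9)
v(w, Q) = 2/9 + Q + w (v(w, Q) = (w + Q) + (2/9 + (⅑)*0) = (Q + w) + (2/9 + 0) = (Q + w) + 2/9 = 2/9 + Q + w)
C = -25/9 (C = 2/9 - 2 - 1 = -25/9 ≈ -2.7778)
S(y) = -25/(9*y)
11*(S(9) - 1*(-161)) = 11*(-25/9/9 - 1*(-161)) = 11*(-25/9*⅑ + 161) = 11*(-25/81 + 161) = 11*(13016/81) = 143176/81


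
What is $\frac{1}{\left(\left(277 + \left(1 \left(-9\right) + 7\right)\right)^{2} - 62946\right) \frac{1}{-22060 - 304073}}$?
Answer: $- \frac{326133}{12679} \approx -25.722$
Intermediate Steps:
$\frac{1}{\left(\left(277 + \left(1 \left(-9\right) + 7\right)\right)^{2} - 62946\right) \frac{1}{-22060 - 304073}} = \frac{1}{\left(\left(277 + \left(-9 + 7\right)\right)^{2} - 62946\right) \frac{1}{-22060 - 304073}} = \frac{1}{\left(\left(277 - 2\right)^{2} - 62946\right) \frac{1}{-326133}} = \frac{1}{\left(275^{2} - 62946\right) \left(- \frac{1}{326133}\right)} = \frac{1}{\left(75625 - 62946\right) \left(- \frac{1}{326133}\right)} = \frac{1}{12679 \left(- \frac{1}{326133}\right)} = \frac{1}{- \frac{12679}{326133}} = - \frac{326133}{12679}$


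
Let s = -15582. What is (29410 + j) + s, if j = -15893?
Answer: -2065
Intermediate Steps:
(29410 + j) + s = (29410 - 15893) - 15582 = 13517 - 15582 = -2065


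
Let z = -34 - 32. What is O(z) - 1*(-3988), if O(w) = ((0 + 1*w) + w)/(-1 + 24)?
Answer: 91592/23 ≈ 3982.3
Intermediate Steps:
z = -66
O(w) = 2*w/23 (O(w) = ((0 + w) + w)/23 = (w + w)*(1/23) = (2*w)*(1/23) = 2*w/23)
O(z) - 1*(-3988) = (2/23)*(-66) - 1*(-3988) = -132/23 + 3988 = 91592/23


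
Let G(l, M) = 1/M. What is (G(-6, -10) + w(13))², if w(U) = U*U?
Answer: 2852721/100 ≈ 28527.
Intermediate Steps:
w(U) = U²
(G(-6, -10) + w(13))² = (1/(-10) + 13²)² = (-⅒ + 169)² = (1689/10)² = 2852721/100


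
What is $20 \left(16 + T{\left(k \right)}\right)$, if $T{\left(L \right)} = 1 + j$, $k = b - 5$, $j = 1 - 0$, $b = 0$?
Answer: $360$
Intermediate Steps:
$j = 1$ ($j = 1 + 0 = 1$)
$k = -5$ ($k = 0 - 5 = -5$)
$T{\left(L \right)} = 2$ ($T{\left(L \right)} = 1 + 1 = 2$)
$20 \left(16 + T{\left(k \right)}\right) = 20 \left(16 + 2\right) = 20 \cdot 18 = 360$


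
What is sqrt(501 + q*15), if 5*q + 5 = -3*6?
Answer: 12*sqrt(3) ≈ 20.785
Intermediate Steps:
q = -23/5 (q = -1 + (-3*6)/5 = -1 + (1/5)*(-18) = -1 - 18/5 = -23/5 ≈ -4.6000)
sqrt(501 + q*15) = sqrt(501 - 23/5*15) = sqrt(501 - 69) = sqrt(432) = 12*sqrt(3)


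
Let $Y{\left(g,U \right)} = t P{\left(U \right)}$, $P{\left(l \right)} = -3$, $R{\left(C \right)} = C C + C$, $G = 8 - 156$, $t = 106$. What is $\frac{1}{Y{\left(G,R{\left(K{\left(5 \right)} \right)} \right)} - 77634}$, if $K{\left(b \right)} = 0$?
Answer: $- \frac{1}{77952} \approx -1.2828 \cdot 10^{-5}$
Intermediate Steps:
$G = -148$ ($G = 8 - 156 = -148$)
$R{\left(C \right)} = C + C^{2}$ ($R{\left(C \right)} = C^{2} + C = C + C^{2}$)
$Y{\left(g,U \right)} = -318$ ($Y{\left(g,U \right)} = 106 \left(-3\right) = -318$)
$\frac{1}{Y{\left(G,R{\left(K{\left(5 \right)} \right)} \right)} - 77634} = \frac{1}{-318 - 77634} = \frac{1}{-77952} = - \frac{1}{77952}$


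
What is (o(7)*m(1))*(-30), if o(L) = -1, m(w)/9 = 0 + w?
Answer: 270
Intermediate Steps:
m(w) = 9*w (m(w) = 9*(0 + w) = 9*w)
(o(7)*m(1))*(-30) = -9*(-30) = 270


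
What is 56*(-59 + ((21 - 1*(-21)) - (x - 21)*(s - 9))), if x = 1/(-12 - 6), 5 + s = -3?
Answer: -188972/9 ≈ -20997.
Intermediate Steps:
s = -8 (s = -5 - 3 = -8)
x = -1/18 (x = 1/(-18) = -1/18 ≈ -0.055556)
56*(-59 + ((21 - 1*(-21)) - (x - 21)*(s - 9))) = 56*(-59 + ((21 - 1*(-21)) - (-1/18 - 21)*(-8 - 9))) = 56*(-59 + ((21 + 21) - (-379)*(-17)/18)) = 56*(-59 + (42 - 1*6443/18)) = 56*(-59 + (42 - 6443/18)) = 56*(-59 - 5687/18) = 56*(-6749/18) = -188972/9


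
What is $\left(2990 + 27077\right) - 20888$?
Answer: $9179$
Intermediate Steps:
$\left(2990 + 27077\right) - 20888 = 30067 - 20888 = 9179$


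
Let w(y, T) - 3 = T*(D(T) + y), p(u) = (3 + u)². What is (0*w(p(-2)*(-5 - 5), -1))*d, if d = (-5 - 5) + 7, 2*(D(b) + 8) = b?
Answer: 0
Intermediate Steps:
D(b) = -8 + b/2
d = -3 (d = -10 + 7 = -3)
w(y, T) = 3 + T*(-8 + y + T/2) (w(y, T) = 3 + T*((-8 + T/2) + y) = 3 + T*(-8 + y + T/2))
(0*w(p(-2)*(-5 - 5), -1))*d = (0*(3 - (3 - 2)²*(-5 - 5) + (½)*(-1)*(-16 - 1)))*(-3) = (0*(3 - 1²*(-10) + (½)*(-1)*(-17)))*(-3) = (0*(3 - (-10) + 17/2))*(-3) = (0*(3 - 1*(-10) + 17/2))*(-3) = (0*(3 + 10 + 17/2))*(-3) = (0*(43/2))*(-3) = 0*(-3) = 0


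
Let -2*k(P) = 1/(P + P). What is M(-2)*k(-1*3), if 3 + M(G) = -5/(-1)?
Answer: 1/6 ≈ 0.16667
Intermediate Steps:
M(G) = 2 (M(G) = -3 - 5/(-1) = -3 - 5*(-1) = -3 + 5 = 2)
k(P) = -1/(4*P) (k(P) = -1/(2*(P + P)) = -1/(2*P)/2 = -1/(4*P))
M(-2)*k(-1*3) = 2*(-1/(4*((-1*3)))) = 2*(-1/4/(-3)) = 2*(-1/4*(-1/3)) = 2*(1/12) = 1/6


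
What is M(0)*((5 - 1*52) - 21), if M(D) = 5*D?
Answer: 0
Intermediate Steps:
M(0)*((5 - 1*52) - 21) = (5*0)*((5 - 1*52) - 21) = 0*((5 - 52) - 21) = 0*(-47 - 21) = 0*(-68) = 0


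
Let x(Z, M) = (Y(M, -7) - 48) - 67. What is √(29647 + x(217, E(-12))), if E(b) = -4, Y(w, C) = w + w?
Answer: 22*√61 ≈ 171.83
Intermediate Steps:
Y(w, C) = 2*w
x(Z, M) = -115 + 2*M (x(Z, M) = (2*M - 48) - 67 = (-48 + 2*M) - 67 = -115 + 2*M)
√(29647 + x(217, E(-12))) = √(29647 + (-115 + 2*(-4))) = √(29647 + (-115 - 8)) = √(29647 - 123) = √29524 = 22*√61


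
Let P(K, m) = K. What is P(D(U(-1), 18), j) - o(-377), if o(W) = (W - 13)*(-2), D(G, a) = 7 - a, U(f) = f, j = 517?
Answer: -791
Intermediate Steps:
o(W) = 26 - 2*W (o(W) = (-13 + W)*(-2) = 26 - 2*W)
P(D(U(-1), 18), j) - o(-377) = (7 - 1*18) - (26 - 2*(-377)) = (7 - 18) - (26 + 754) = -11 - 1*780 = -11 - 780 = -791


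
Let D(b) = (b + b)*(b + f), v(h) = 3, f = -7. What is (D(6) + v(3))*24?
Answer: -216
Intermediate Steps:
D(b) = 2*b*(-7 + b) (D(b) = (b + b)*(b - 7) = (2*b)*(-7 + b) = 2*b*(-7 + b))
(D(6) + v(3))*24 = (2*6*(-7 + 6) + 3)*24 = (2*6*(-1) + 3)*24 = (-12 + 3)*24 = -9*24 = -216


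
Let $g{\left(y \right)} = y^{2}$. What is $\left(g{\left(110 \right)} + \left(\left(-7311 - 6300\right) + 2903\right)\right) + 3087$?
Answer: $4479$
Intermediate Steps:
$\left(g{\left(110 \right)} + \left(\left(-7311 - 6300\right) + 2903\right)\right) + 3087 = \left(110^{2} + \left(\left(-7311 - 6300\right) + 2903\right)\right) + 3087 = \left(12100 + \left(-13611 + 2903\right)\right) + 3087 = \left(12100 - 10708\right) + 3087 = 1392 + 3087 = 4479$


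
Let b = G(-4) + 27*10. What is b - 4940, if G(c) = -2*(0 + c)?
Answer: -4662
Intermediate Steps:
G(c) = -2*c
b = 278 (b = -2*(-4) + 27*10 = 8 + 270 = 278)
b - 4940 = 278 - 4940 = -4662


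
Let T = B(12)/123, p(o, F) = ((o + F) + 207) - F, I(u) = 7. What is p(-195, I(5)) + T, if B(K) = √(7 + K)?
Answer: 12 + √19/123 ≈ 12.035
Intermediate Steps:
p(o, F) = 207 + o (p(o, F) = ((F + o) + 207) - F = (207 + F + o) - F = 207 + o)
T = √19/123 (T = √(7 + 12)/123 = √19*(1/123) = √19/123 ≈ 0.035438)
p(-195, I(5)) + T = (207 - 195) + √19/123 = 12 + √19/123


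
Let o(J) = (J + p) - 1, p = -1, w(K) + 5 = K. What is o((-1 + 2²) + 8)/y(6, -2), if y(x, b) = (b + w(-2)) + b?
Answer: -9/11 ≈ -0.81818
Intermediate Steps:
w(K) = -5 + K
y(x, b) = -7 + 2*b (y(x, b) = (b + (-5 - 2)) + b = (b - 7) + b = (-7 + b) + b = -7 + 2*b)
o(J) = -2 + J (o(J) = (J - 1) - 1 = (-1 + J) - 1 = -2 + J)
o((-1 + 2²) + 8)/y(6, -2) = (-2 + ((-1 + 2²) + 8))/(-7 + 2*(-2)) = (-2 + ((-1 + 4) + 8))/(-7 - 4) = (-2 + (3 + 8))/(-11) = (-2 + 11)*(-1/11) = 9*(-1/11) = -9/11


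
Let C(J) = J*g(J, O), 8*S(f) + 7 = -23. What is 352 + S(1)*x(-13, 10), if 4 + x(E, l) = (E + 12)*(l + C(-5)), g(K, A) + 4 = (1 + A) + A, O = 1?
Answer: 1693/4 ≈ 423.25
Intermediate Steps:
S(f) = -15/4 (S(f) = -7/8 + (⅛)*(-23) = -7/8 - 23/8 = -15/4)
g(K, A) = -3 + 2*A (g(K, A) = -4 + ((1 + A) + A) = -4 + (1 + 2*A) = -3 + 2*A)
C(J) = -J (C(J) = J*(-3 + 2*1) = J*(-3 + 2) = J*(-1) = -J)
x(E, l) = -4 + (5 + l)*(12 + E) (x(E, l) = -4 + (E + 12)*(l - 1*(-5)) = -4 + (12 + E)*(l + 5) = -4 + (12 + E)*(5 + l) = -4 + (5 + l)*(12 + E))
352 + S(1)*x(-13, 10) = 352 - 15*(56 + 5*(-13) + 12*10 - 13*10)/4 = 352 - 15*(56 - 65 + 120 - 130)/4 = 352 - 15/4*(-19) = 352 + 285/4 = 1693/4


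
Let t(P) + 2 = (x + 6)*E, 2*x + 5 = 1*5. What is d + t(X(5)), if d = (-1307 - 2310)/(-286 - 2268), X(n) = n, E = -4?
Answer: -62787/2554 ≈ -24.584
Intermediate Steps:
x = 0 (x = -5/2 + (1*5)/2 = -5/2 + (1/2)*5 = -5/2 + 5/2 = 0)
t(P) = -26 (t(P) = -2 + (0 + 6)*(-4) = -2 + 6*(-4) = -2 - 24 = -26)
d = 3617/2554 (d = -3617/(-2554) = -3617*(-1/2554) = 3617/2554 ≈ 1.4162)
d + t(X(5)) = 3617/2554 - 26 = -62787/2554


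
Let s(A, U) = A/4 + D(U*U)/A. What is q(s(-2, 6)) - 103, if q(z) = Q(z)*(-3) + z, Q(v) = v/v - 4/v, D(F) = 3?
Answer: -114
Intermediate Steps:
Q(v) = 1 - 4/v
s(A, U) = 3/A + A/4 (s(A, U) = A/4 + 3/A = 3/A + A/4)
q(z) = z - 3*(-4 + z)/z (q(z) = ((-4 + z)/z)*(-3) + z = -3*(-4 + z)/z + z = z - 3*(-4 + z)/z)
q(s(-2, 6)) - 103 = (-3 + (3/(-2) + (¼)*(-2)) + 12/(3/(-2) + (¼)*(-2))) - 103 = (-3 + (3*(-½) - ½) + 12/(3*(-½) - ½)) - 103 = (-3 + (-3/2 - ½) + 12/(-3/2 - ½)) - 103 = (-3 - 2 + 12/(-2)) - 103 = (-3 - 2 + 12*(-½)) - 103 = (-3 - 2 - 6) - 103 = -11 - 103 = -114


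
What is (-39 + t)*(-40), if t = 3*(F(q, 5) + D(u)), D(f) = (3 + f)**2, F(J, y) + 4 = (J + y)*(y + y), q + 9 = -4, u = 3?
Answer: 7320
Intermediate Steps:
q = -13 (q = -9 - 4 = -13)
F(J, y) = -4 + 2*y*(J + y) (F(J, y) = -4 + (J + y)*(y + y) = -4 + (J + y)*(2*y) = -4 + 2*y*(J + y))
t = -144 (t = 3*((-4 + 2*5**2 + 2*(-13)*5) + (3 + 3)**2) = 3*((-4 + 2*25 - 130) + 6**2) = 3*((-4 + 50 - 130) + 36) = 3*(-84 + 36) = 3*(-48) = -144)
(-39 + t)*(-40) = (-39 - 144)*(-40) = -183*(-40) = 7320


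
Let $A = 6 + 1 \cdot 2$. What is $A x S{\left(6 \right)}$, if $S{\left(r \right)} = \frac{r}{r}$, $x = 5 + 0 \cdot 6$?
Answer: $40$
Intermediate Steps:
$A = 8$ ($A = 6 + 2 = 8$)
$x = 5$ ($x = 5 + 0 = 5$)
$S{\left(r \right)} = 1$
$A x S{\left(6 \right)} = 8 \cdot 5 \cdot 1 = 40 \cdot 1 = 40$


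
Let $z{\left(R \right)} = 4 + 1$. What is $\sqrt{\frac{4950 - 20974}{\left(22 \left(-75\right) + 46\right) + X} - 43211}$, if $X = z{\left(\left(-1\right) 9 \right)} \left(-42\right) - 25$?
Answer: $\frac{i \sqrt{146106720195}}{1839} \approx 207.85 i$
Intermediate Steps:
$z{\left(R \right)} = 5$
$X = -235$ ($X = 5 \left(-42\right) - 25 = -210 - 25 = -235$)
$\sqrt{\frac{4950 - 20974}{\left(22 \left(-75\right) + 46\right) + X} - 43211} = \sqrt{\frac{4950 - 20974}{\left(22 \left(-75\right) + 46\right) - 235} - 43211} = \sqrt{- \frac{16024}{\left(-1650 + 46\right) - 235} - 43211} = \sqrt{- \frac{16024}{-1604 - 235} - 43211} = \sqrt{- \frac{16024}{-1839} - 43211} = \sqrt{\left(-16024\right) \left(- \frac{1}{1839}\right) - 43211} = \sqrt{\frac{16024}{1839} - 43211} = \sqrt{- \frac{79449005}{1839}} = \frac{i \sqrt{146106720195}}{1839}$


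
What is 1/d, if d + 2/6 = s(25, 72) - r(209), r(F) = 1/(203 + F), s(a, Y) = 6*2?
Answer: 1236/14417 ≈ 0.085732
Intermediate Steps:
s(a, Y) = 12
d = 14417/1236 (d = -⅓ + (12 - 1/(203 + 209)) = -⅓ + (12 - 1/412) = -⅓ + 4943/412 = 14417/1236 ≈ 11.664)
1/d = 1/(14417/1236) = 1236/14417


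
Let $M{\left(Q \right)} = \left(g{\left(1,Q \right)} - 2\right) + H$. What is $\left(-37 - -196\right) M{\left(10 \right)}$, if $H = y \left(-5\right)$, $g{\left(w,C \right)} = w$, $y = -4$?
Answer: $3021$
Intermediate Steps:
$H = 20$ ($H = \left(-4\right) \left(-5\right) = 20$)
$M{\left(Q \right)} = 19$ ($M{\left(Q \right)} = \left(1 - 2\right) + 20 = -1 + 20 = 19$)
$\left(-37 - -196\right) M{\left(10 \right)} = \left(-37 - -196\right) 19 = \left(-37 + 196\right) 19 = 159 \cdot 19 = 3021$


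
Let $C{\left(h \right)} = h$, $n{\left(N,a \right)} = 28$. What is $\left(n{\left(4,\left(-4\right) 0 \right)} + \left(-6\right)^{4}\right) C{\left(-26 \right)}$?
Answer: $-34424$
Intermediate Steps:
$\left(n{\left(4,\left(-4\right) 0 \right)} + \left(-6\right)^{4}\right) C{\left(-26 \right)} = \left(28 + \left(-6\right)^{4}\right) \left(-26\right) = \left(28 + 1296\right) \left(-26\right) = 1324 \left(-26\right) = -34424$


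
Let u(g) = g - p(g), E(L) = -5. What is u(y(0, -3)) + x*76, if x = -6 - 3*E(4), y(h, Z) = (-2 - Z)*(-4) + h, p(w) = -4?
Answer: 684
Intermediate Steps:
y(h, Z) = 8 + h + 4*Z (y(h, Z) = (8 + 4*Z) + h = 8 + h + 4*Z)
x = 9 (x = -6 - 3*(-5) = -6 + 15 = 9)
u(g) = 4 + g (u(g) = g - 1*(-4) = g + 4 = 4 + g)
u(y(0, -3)) + x*76 = (4 + (8 + 0 + 4*(-3))) + 9*76 = (4 + (8 + 0 - 12)) + 684 = (4 - 4) + 684 = 0 + 684 = 684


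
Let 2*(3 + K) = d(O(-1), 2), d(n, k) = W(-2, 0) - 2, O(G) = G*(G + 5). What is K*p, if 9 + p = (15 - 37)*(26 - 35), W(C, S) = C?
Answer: -945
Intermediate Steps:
O(G) = G*(5 + G)
d(n, k) = -4 (d(n, k) = -2 - 2 = -4)
p = 189 (p = -9 + (15 - 37)*(26 - 35) = -9 - 22*(-9) = -9 + 198 = 189)
K = -5 (K = -3 + (1/2)*(-4) = -3 - 2 = -5)
K*p = -5*189 = -945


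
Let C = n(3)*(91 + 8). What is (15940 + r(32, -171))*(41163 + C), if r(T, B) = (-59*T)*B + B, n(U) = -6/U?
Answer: 13871445405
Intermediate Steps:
r(T, B) = B - 59*B*T (r(T, B) = -59*B*T + B = B - 59*B*T)
C = -198 (C = (-6/3)*(91 + 8) = -6*⅓*99 = -2*99 = -198)
(15940 + r(32, -171))*(41163 + C) = (15940 - 171*(1 - 59*32))*(41163 - 198) = (15940 - 171*(1 - 1888))*40965 = (15940 - 171*(-1887))*40965 = (15940 + 322677)*40965 = 338617*40965 = 13871445405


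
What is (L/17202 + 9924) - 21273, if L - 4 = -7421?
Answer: -195232915/17202 ≈ -11349.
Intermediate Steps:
L = -7417 (L = 4 - 7421 = -7417)
(L/17202 + 9924) - 21273 = (-7417/17202 + 9924) - 21273 = 170705231/17202 - 21273 = -195232915/17202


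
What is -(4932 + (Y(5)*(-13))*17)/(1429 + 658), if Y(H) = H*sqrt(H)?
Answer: -4932/2087 + 1105*sqrt(5)/2087 ≈ -1.1793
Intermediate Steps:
Y(H) = H**(3/2)
-(4932 + (Y(5)*(-13))*17)/(1429 + 658) = -(4932 + (5**(3/2)*(-13))*17)/(1429 + 658) = -(4932 + ((5*sqrt(5))*(-13))*17)/2087 = -(4932 - 65*sqrt(5)*17)/2087 = -(4932 - 1105*sqrt(5))/2087 = -(4932/2087 - 1105*sqrt(5)/2087) = -4932/2087 + 1105*sqrt(5)/2087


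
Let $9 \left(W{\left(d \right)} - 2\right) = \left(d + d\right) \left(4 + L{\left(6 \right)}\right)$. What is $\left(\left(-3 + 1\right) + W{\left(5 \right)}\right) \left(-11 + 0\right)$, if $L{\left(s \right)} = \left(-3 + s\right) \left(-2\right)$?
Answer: $\frac{220}{9} \approx 24.444$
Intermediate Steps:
$L{\left(s \right)} = 6 - 2 s$
$W{\left(d \right)} = 2 - \frac{4 d}{9}$ ($W{\left(d \right)} = 2 + \frac{\left(d + d\right) \left(4 + \left(6 - 12\right)\right)}{9} = 2 + \frac{2 d \left(4 + \left(6 - 12\right)\right)}{9} = 2 + \frac{2 d \left(4 - 6\right)}{9} = 2 + \frac{2 d \left(-2\right)}{9} = 2 + \frac{\left(-4\right) d}{9} = 2 - \frac{4 d}{9}$)
$\left(\left(-3 + 1\right) + W{\left(5 \right)}\right) \left(-11 + 0\right) = \left(\left(-3 + 1\right) + \left(2 - \frac{20}{9}\right)\right) \left(-11 + 0\right) = \left(-2 + \left(2 - \frac{20}{9}\right)\right) \left(-11\right) = \left(-2 - \frac{2}{9}\right) \left(-11\right) = \left(- \frac{20}{9}\right) \left(-11\right) = \frac{220}{9}$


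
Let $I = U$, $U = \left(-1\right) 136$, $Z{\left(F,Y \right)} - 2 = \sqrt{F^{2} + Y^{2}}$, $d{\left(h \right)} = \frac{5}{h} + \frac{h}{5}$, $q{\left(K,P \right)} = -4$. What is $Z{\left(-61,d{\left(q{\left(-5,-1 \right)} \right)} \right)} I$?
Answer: $-272 - \frac{34 \sqrt{1490081}}{5} \approx -8572.7$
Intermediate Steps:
$d{\left(h \right)} = \frac{5}{h} + \frac{h}{5}$ ($d{\left(h \right)} = \frac{5}{h} + h \frac{1}{5} = \frac{5}{h} + \frac{h}{5}$)
$Z{\left(F,Y \right)} = 2 + \sqrt{F^{2} + Y^{2}}$
$U = -136$
$I = -136$
$Z{\left(-61,d{\left(q{\left(-5,-1 \right)} \right)} \right)} I = \left(2 + \sqrt{\left(-61\right)^{2} + \left(\frac{5}{-4} + \frac{1}{5} \left(-4\right)\right)^{2}}\right) \left(-136\right) = \left(2 + \sqrt{3721 + \left(5 \left(- \frac{1}{4}\right) - \frac{4}{5}\right)^{2}}\right) \left(-136\right) = \left(2 + \sqrt{3721 + \left(- \frac{5}{4} - \frac{4}{5}\right)^{2}}\right) \left(-136\right) = \left(2 + \sqrt{3721 + \left(- \frac{41}{20}\right)^{2}}\right) \left(-136\right) = \left(2 + \sqrt{3721 + \frac{1681}{400}}\right) \left(-136\right) = \left(2 + \sqrt{\frac{1490081}{400}}\right) \left(-136\right) = \left(2 + \frac{\sqrt{1490081}}{20}\right) \left(-136\right) = -272 - \frac{34 \sqrt{1490081}}{5}$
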